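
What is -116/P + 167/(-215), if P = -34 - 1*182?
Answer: -2783/11610 ≈ -0.23971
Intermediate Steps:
P = -216 (P = -34 - 182 = -216)
-116/P + 167/(-215) = -116/(-216) + 167/(-215) = -116*(-1/216) + 167*(-1/215) = 29/54 - 167/215 = -2783/11610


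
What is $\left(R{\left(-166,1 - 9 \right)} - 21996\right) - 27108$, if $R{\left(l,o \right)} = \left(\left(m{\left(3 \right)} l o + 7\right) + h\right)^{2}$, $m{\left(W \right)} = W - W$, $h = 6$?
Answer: $-48935$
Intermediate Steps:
$m{\left(W \right)} = 0$
$R{\left(l,o \right)} = 169$ ($R{\left(l,o \right)} = \left(\left(0 l o + 7\right) + 6\right)^{2} = \left(\left(0 o + 7\right) + 6\right)^{2} = \left(\left(0 + 7\right) + 6\right)^{2} = \left(7 + 6\right)^{2} = 13^{2} = 169$)
$\left(R{\left(-166,1 - 9 \right)} - 21996\right) - 27108 = \left(169 - 21996\right) - 27108 = -21827 - 27108 = -48935$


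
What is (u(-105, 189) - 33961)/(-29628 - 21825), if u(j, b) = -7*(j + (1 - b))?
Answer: 31910/51453 ≈ 0.62018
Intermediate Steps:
u(j, b) = -7 - 7*j + 7*b (u(j, b) = -7*(1 + j - b) = -7 - 7*j + 7*b)
(u(-105, 189) - 33961)/(-29628 - 21825) = ((-7 - 7*(-105) + 7*189) - 33961)/(-29628 - 21825) = ((-7 + 735 + 1323) - 33961)/(-51453) = (2051 - 33961)*(-1/51453) = -31910*(-1/51453) = 31910/51453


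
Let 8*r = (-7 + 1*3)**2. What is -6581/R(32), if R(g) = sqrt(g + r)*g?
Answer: -6581*sqrt(34)/1088 ≈ -35.270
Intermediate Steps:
r = 2 (r = (-7 + 1*3)**2/8 = (-7 + 3)**2/8 = (1/8)*(-4)**2 = (1/8)*16 = 2)
R(g) = g*sqrt(2 + g) (R(g) = sqrt(g + 2)*g = sqrt(2 + g)*g = g*sqrt(2 + g))
-6581/R(32) = -6581*1/(32*sqrt(2 + 32)) = -6581*sqrt(34)/1088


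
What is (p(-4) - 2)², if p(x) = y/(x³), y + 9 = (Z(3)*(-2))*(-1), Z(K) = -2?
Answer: 13225/4096 ≈ 3.2288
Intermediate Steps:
y = -13 (y = -9 - 2*(-2)*(-1) = -9 + 4*(-1) = -9 - 4 = -13)
p(x) = -13/x³
(p(-4) - 2)² = (-13/(-4)³ - 2)² = (-13*(-1/64) - 2)² = (13/64 - 2)² = (-115/64)² = 13225/4096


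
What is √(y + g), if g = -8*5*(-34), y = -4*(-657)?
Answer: 2*√997 ≈ 63.151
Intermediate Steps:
y = 2628
g = 1360 (g = -40*(-34) = 1360)
√(y + g) = √(2628 + 1360) = √3988 = 2*√997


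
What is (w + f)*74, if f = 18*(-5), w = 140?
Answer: 3700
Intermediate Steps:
f = -90
(w + f)*74 = (140 - 90)*74 = 50*74 = 3700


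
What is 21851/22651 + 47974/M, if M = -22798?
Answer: -294249988/258198749 ≈ -1.1396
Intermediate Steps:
21851/22651 + 47974/M = 21851/22651 + 47974/(-22798) = 21851*(1/22651) + 47974*(-1/22798) = 21851/22651 - 23987/11399 = -294249988/258198749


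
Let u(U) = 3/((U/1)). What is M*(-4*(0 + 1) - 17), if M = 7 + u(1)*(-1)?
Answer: -84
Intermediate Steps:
u(U) = 3/U (u(U) = 3/((U*1)) = 3/U)
M = 4 (M = 7 + (3/1)*(-1) = 7 + (3*1)*(-1) = 7 + 3*(-1) = 7 - 3 = 4)
M*(-4*(0 + 1) - 17) = 4*(-4*(0 + 1) - 17) = 4*(-4*1 - 17) = 4*(-4 - 17) = 4*(-21) = -84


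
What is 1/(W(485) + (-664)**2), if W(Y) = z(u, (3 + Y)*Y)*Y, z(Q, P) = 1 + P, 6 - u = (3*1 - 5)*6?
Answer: 1/115231181 ≈ 8.6782e-9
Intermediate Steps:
u = 18 (u = 6 - (3*1 - 5)*6 = 6 - (3 - 5)*6 = 6 - (-2)*6 = 6 - 1*(-12) = 6 + 12 = 18)
W(Y) = Y*(1 + Y*(3 + Y)) (W(Y) = (1 + (3 + Y)*Y)*Y = (1 + Y*(3 + Y))*Y = Y*(1 + Y*(3 + Y)))
1/(W(485) + (-664)**2) = 1/(485*(1 + 485*(3 + 485)) + (-664)**2) = 1/(485*(1 + 485*488) + 440896) = 1/(485*(1 + 236680) + 440896) = 1/(485*236681 + 440896) = 1/(114790285 + 440896) = 1/115231181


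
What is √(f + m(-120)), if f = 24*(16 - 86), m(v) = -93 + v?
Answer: I*√1893 ≈ 43.509*I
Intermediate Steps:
f = -1680 (f = 24*(-70) = -1680)
√(f + m(-120)) = √(-1680 + (-93 - 120)) = √(-1680 - 213) = √(-1893) = I*√1893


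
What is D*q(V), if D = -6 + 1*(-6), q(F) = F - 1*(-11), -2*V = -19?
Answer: -246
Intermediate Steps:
V = 19/2 (V = -½*(-19) = 19/2 ≈ 9.5000)
q(F) = 11 + F (q(F) = F + 11 = 11 + F)
D = -12 (D = -6 - 6 = -12)
D*q(V) = -12*(11 + 19/2) = -12*41/2 = -246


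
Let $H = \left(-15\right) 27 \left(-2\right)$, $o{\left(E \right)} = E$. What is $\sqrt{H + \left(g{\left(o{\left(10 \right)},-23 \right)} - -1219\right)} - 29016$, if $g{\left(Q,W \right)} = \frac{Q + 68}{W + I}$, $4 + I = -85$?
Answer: $-29016 + \frac{\sqrt{1590190}}{28} \approx -28971.0$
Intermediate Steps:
$I = -89$ ($I = -4 - 85 = -89$)
$g{\left(Q,W \right)} = \frac{68 + Q}{-89 + W}$ ($g{\left(Q,W \right)} = \frac{Q + 68}{W - 89} = \frac{68 + Q}{-89 + W}$)
$H = 810$ ($H = \left(-405\right) \left(-2\right) = 810$)
$\sqrt{H + \left(g{\left(o{\left(10 \right)},-23 \right)} - -1219\right)} - 29016 = \sqrt{810 + \left(\frac{68 + 10}{-89 - 23} - -1219\right)} - 29016 = \sqrt{810 + \left(\frac{1}{-112} \cdot 78 + 1219\right)} - 29016 = \sqrt{810 + \left(\left(- \frac{1}{112}\right) 78 + 1219\right)} - 29016 = \sqrt{810 + \left(- \frac{39}{56} + 1219\right)} - 29016 = \sqrt{810 + \frac{68225}{56}} - 29016 = \sqrt{\frac{113585}{56}} - 29016 = \frac{\sqrt{1590190}}{28} - 29016 = -29016 + \frac{\sqrt{1590190}}{28}$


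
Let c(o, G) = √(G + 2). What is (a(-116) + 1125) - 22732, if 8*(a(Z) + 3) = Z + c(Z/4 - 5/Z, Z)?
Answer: -43249/2 + I*√114/8 ≈ -21625.0 + 1.3346*I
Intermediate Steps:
c(o, G) = √(2 + G)
a(Z) = -3 + Z/8 + √(2 + Z)/8 (a(Z) = -3 + (Z + √(2 + Z))/8 = -3 + (Z/8 + √(2 + Z)/8) = -3 + Z/8 + √(2 + Z)/8)
(a(-116) + 1125) - 22732 = ((-3 + (⅛)*(-116) + √(2 - 116)/8) + 1125) - 22732 = ((-3 - 29/2 + √(-114)/8) + 1125) - 22732 = ((-3 - 29/2 + (I*√114)/8) + 1125) - 22732 = ((-3 - 29/2 + I*√114/8) + 1125) - 22732 = ((-35/2 + I*√114/8) + 1125) - 22732 = (2215/2 + I*√114/8) - 22732 = -43249/2 + I*√114/8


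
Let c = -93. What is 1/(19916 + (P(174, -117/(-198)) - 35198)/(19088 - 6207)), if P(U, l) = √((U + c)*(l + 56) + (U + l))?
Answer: 36344137951418/723730539200064501 - 12881*√575773/723730539200064501 ≈ 5.0218e-5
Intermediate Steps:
P(U, l) = √(U + l + (-93 + U)*(56 + l)) (P(U, l) = √((U - 93)*(l + 56) + (U + l)) = √((-93 + U)*(56 + l) + (U + l)) = √(U + l + (-93 + U)*(56 + l)))
1/(19916 + (P(174, -117/(-198)) - 35198)/(19088 - 6207)) = 1/(19916 + (√(-5208 - (-10764)/(-198) + 57*174 + 174*(-117/(-198))) - 35198)/(19088 - 6207)) = 1/(19916 + (√(-5208 - (-10764)*(-1)/198 + 9918 + 174*(-117*(-1/198))) - 35198)/12881) = 1/(19916 + (√(-5208 - 92*13/22 + 9918 + 174*(13/22)) - 35198)*(1/12881)) = 1/(19916 + (√(-5208 - 598/11 + 9918 + 1131/11) - 35198)*(1/12881)) = 1/(19916 + (√(52343/11) - 35198)*(1/12881)) = 1/(19916 + (√575773/11 - 35198)*(1/12881)) = 1/(19916 + (-35198 + √575773/11)*(1/12881)) = 1/(19916 + (-35198/12881 + √575773/141691)) = 1/(256502798/12881 + √575773/141691)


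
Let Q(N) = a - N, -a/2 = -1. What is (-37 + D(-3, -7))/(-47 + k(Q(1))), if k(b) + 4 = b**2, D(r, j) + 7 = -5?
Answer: 49/50 ≈ 0.98000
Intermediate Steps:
a = 2 (a = -2*(-1) = 2)
Q(N) = 2 - N
D(r, j) = -12 (D(r, j) = -7 - 5 = -12)
k(b) = -4 + b**2
(-37 + D(-3, -7))/(-47 + k(Q(1))) = (-37 - 12)/(-47 + (-4 + (2 - 1*1)**2)) = -49/(-47 + (-4 + (2 - 1)**2)) = -49/(-47 + (-4 + 1**2)) = -49/(-47 + (-4 + 1)) = -49/(-47 - 3) = -49/(-50) = -49*(-1/50) = 49/50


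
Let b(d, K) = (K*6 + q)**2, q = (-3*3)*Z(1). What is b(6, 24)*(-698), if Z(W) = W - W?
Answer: -14473728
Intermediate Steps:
Z(W) = 0
q = 0 (q = -3*3*0 = -9*0 = 0)
b(d, K) = 36*K**2 (b(d, K) = (K*6 + 0)**2 = (6*K + 0)**2 = (6*K)**2 = 36*K**2)
b(6, 24)*(-698) = (36*24**2)*(-698) = (36*576)*(-698) = 20736*(-698) = -14473728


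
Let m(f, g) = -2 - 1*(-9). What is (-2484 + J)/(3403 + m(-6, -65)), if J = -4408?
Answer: -3446/1705 ≈ -2.0211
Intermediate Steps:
m(f, g) = 7 (m(f, g) = -2 + 9 = 7)
(-2484 + J)/(3403 + m(-6, -65)) = (-2484 - 4408)/(3403 + 7) = -6892/3410 = -6892*1/3410 = -3446/1705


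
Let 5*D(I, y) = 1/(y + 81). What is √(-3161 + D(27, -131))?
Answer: 11*I*√65310/50 ≈ 56.223*I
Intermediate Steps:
D(I, y) = 1/(5*(81 + y)) (D(I, y) = 1/(5*(y + 81)) = 1/(5*(81 + y)))
√(-3161 + D(27, -131)) = √(-3161 + 1/(5*(81 - 131))) = √(-3161 + (⅕)/(-50)) = √(-3161 + (⅕)*(-1/50)) = √(-3161 - 1/250) = √(-790251/250) = 11*I*√65310/50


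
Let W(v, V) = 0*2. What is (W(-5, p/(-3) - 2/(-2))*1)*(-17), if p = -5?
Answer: 0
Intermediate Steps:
W(v, V) = 0
(W(-5, p/(-3) - 2/(-2))*1)*(-17) = (0*1)*(-17) = 0*(-17) = 0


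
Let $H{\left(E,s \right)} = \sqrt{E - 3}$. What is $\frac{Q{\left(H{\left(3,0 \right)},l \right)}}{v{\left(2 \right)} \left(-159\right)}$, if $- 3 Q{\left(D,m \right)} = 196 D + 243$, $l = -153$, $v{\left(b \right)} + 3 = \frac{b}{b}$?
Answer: $- \frac{27}{106} \approx -0.25472$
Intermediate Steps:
$v{\left(b \right)} = -2$ ($v{\left(b \right)} = -3 + \frac{b}{b} = -3 + 1 = -2$)
$H{\left(E,s \right)} = \sqrt{-3 + E}$
$Q{\left(D,m \right)} = -81 - \frac{196 D}{3}$ ($Q{\left(D,m \right)} = - \frac{196 D + 243}{3} = - \frac{243 + 196 D}{3} = -81 - \frac{196 D}{3}$)
$\frac{Q{\left(H{\left(3,0 \right)},l \right)}}{v{\left(2 \right)} \left(-159\right)} = \frac{-81 - \frac{196 \sqrt{-3 + 3}}{3}}{\left(-2\right) \left(-159\right)} = \frac{-81 - \frac{196 \sqrt{0}}{3}}{318} = \left(-81 - 0\right) \frac{1}{318} = \left(-81 + 0\right) \frac{1}{318} = \left(-81\right) \frac{1}{318} = - \frac{27}{106}$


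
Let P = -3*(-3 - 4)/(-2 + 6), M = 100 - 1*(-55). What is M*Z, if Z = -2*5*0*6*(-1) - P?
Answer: -3255/4 ≈ -813.75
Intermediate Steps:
M = 155 (M = 100 + 55 = 155)
P = 21/4 (P = -(-21)/4 = -3*(-7/4) = 21/4 ≈ 5.2500)
Z = -21/4 (Z = -2*5*0*6*(-1) - 1*21/4 = -0*6*(-1) - 21/4 = -2*0*(-1) - 21/4 = 0*(-1) - 21/4 = 0 - 21/4 = -21/4 ≈ -5.2500)
M*Z = 155*(-21/4) = -3255/4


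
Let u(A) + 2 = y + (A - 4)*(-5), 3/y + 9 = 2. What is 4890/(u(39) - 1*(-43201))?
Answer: 6846/60233 ≈ 0.11366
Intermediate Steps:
y = -3/7 (y = 3/(-9 + 2) = 3/(-7) = 3*(-⅐) = -3/7 ≈ -0.42857)
u(A) = 123/7 - 5*A (u(A) = -2 + (-3/7 + (A - 4)*(-5)) = -2 + (-3/7 + (-4 + A)*(-5)) = -2 + (-3/7 + (20 - 5*A)) = -2 + (137/7 - 5*A) = 123/7 - 5*A)
4890/(u(39) - 1*(-43201)) = 4890/((123/7 - 5*39) - 1*(-43201)) = 4890/((123/7 - 195) + 43201) = 4890/(-1242/7 + 43201) = 4890/(301165/7) = 4890*(7/301165) = 6846/60233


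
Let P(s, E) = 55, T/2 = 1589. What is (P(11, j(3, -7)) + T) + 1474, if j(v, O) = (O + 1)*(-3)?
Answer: 4707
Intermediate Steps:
j(v, O) = -3 - 3*O (j(v, O) = (1 + O)*(-3) = -3 - 3*O)
T = 3178 (T = 2*1589 = 3178)
(P(11, j(3, -7)) + T) + 1474 = (55 + 3178) + 1474 = 3233 + 1474 = 4707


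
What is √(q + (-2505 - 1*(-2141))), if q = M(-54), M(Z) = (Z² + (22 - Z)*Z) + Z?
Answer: I*√1606 ≈ 40.075*I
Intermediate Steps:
M(Z) = Z + Z² + Z*(22 - Z) (M(Z) = (Z² + Z*(22 - Z)) + Z = Z + Z² + Z*(22 - Z))
q = -1242 (q = 23*(-54) = -1242)
√(q + (-2505 - 1*(-2141))) = √(-1242 + (-2505 - 1*(-2141))) = √(-1242 + (-2505 + 2141)) = √(-1242 - 364) = √(-1606) = I*√1606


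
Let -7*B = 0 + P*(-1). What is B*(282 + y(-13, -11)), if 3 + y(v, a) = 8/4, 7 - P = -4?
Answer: 3091/7 ≈ 441.57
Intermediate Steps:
P = 11 (P = 7 - 1*(-4) = 7 + 4 = 11)
B = 11/7 (B = -(0 + 11*(-1))/7 = -(0 - 11)/7 = -1/7*(-11) = 11/7 ≈ 1.5714)
y(v, a) = -1 (y(v, a) = -3 + 8/4 = -3 + 8*(1/4) = -3 + 2 = -1)
B*(282 + y(-13, -11)) = 11*(282 - 1)/7 = (11/7)*281 = 3091/7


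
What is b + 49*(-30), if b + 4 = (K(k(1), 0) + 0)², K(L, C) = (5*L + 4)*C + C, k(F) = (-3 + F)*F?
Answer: -1474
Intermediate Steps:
k(F) = F*(-3 + F)
K(L, C) = C + C*(4 + 5*L) (K(L, C) = (4 + 5*L)*C + C = C*(4 + 5*L) + C = C + C*(4 + 5*L))
b = -4 (b = -4 + (5*0*(1 + 1*(-3 + 1)) + 0)² = -4 + (5*0*(1 + 1*(-2)) + 0)² = -4 + (5*0*(1 - 2) + 0)² = -4 + (5*0*(-1) + 0)² = -4 + (0 + 0)² = -4 + 0² = -4 + 0 = -4)
b + 49*(-30) = -4 + 49*(-30) = -4 - 1470 = -1474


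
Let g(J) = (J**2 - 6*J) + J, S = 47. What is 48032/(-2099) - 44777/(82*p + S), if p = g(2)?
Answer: 72612683/934055 ≈ 77.739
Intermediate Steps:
g(J) = J**2 - 5*J
p = -6 (p = 2*(-5 + 2) = 2*(-3) = -6)
48032/(-2099) - 44777/(82*p + S) = 48032/(-2099) - 44777/(82*(-6) + 47) = 48032*(-1/2099) - 44777/(-492 + 47) = -48032/2099 - 44777/(-445) = -48032/2099 - 44777*(-1/445) = -48032/2099 + 44777/445 = 72612683/934055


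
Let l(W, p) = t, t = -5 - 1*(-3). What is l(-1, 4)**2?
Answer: 4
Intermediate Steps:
t = -2 (t = -5 + 3 = -2)
l(W, p) = -2
l(-1, 4)**2 = (-2)**2 = 4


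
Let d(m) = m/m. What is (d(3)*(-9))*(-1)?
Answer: 9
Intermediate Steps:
d(m) = 1
(d(3)*(-9))*(-1) = (1*(-9))*(-1) = -9*(-1) = 9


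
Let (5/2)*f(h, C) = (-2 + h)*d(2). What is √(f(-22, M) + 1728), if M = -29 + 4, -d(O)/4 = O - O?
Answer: 24*√3 ≈ 41.569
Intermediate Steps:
d(O) = 0 (d(O) = -4*(O - O) = -4*0 = 0)
M = -25
f(h, C) = 0 (f(h, C) = 2*((-2 + h)*0)/5 = (⅖)*0 = 0)
√(f(-22, M) + 1728) = √(0 + 1728) = √1728 = 24*√3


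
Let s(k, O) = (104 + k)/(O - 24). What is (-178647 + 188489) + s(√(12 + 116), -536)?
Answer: 688927/70 - √2/70 ≈ 9841.8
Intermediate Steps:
s(k, O) = (104 + k)/(-24 + O)
(-178647 + 188489) + s(√(12 + 116), -536) = (-178647 + 188489) + (104 + √(12 + 116))/(-24 - 536) = 9842 + (104 + √128)/(-560) = 9842 - (104 + 8*√2)/560 = 9842 + (-13/70 - √2/70) = 688927/70 - √2/70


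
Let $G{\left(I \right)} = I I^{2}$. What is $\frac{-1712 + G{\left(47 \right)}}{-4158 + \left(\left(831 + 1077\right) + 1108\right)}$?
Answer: $- \frac{102111}{1142} \approx -89.414$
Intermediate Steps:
$G{\left(I \right)} = I^{3}$
$\frac{-1712 + G{\left(47 \right)}}{-4158 + \left(\left(831 + 1077\right) + 1108\right)} = \frac{-1712 + 47^{3}}{-4158 + \left(\left(831 + 1077\right) + 1108\right)} = \frac{-1712 + 103823}{-4158 + \left(1908 + 1108\right)} = \frac{102111}{-4158 + 3016} = \frac{102111}{-1142} = 102111 \left(- \frac{1}{1142}\right) = - \frac{102111}{1142}$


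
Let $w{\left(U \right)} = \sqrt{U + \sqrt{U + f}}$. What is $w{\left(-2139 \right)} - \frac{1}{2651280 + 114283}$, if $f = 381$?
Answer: $- \frac{1}{2765563} + \sqrt{-2139 + i \sqrt{1758}} \approx 0.45327 + 46.252 i$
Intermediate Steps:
$w{\left(U \right)} = \sqrt{U + \sqrt{381 + U}}$ ($w{\left(U \right)} = \sqrt{U + \sqrt{U + 381}} = \sqrt{U + \sqrt{381 + U}}$)
$w{\left(-2139 \right)} - \frac{1}{2651280 + 114283} = \sqrt{-2139 + \sqrt{381 - 2139}} - \frac{1}{2651280 + 114283} = \sqrt{-2139 + \sqrt{-1758}} - \frac{1}{2765563} = \sqrt{-2139 + i \sqrt{1758}} - \frac{1}{2765563} = - \frac{1}{2765563} + \sqrt{-2139 + i \sqrt{1758}}$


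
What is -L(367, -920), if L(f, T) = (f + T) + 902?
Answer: -349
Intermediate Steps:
L(f, T) = 902 + T + f (L(f, T) = (T + f) + 902 = 902 + T + f)
-L(367, -920) = -(902 - 920 + 367) = -1*349 = -349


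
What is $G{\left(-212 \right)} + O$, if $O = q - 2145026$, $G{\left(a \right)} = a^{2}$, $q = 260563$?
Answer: $-1839519$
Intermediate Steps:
$O = -1884463$ ($O = 260563 - 2145026 = -1884463$)
$G{\left(-212 \right)} + O = \left(-212\right)^{2} - 1884463 = 44944 - 1884463 = -1839519$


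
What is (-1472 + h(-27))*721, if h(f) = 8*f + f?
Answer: -1236515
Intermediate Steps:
h(f) = 9*f
(-1472 + h(-27))*721 = (-1472 + 9*(-27))*721 = (-1472 - 243)*721 = -1715*721 = -1236515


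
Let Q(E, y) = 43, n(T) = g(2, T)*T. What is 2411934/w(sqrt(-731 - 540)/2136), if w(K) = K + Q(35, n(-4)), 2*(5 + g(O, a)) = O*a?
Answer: 473190886772352/8436056375 - 5151891024*I*sqrt(1271)/8436056375 ≈ 56092.0 - 21.772*I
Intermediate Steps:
g(O, a) = -5 + O*a/2 (g(O, a) = -5 + (O*a)/2 = -5 + O*a/2)
n(T) = T*(-5 + T) (n(T) = (-5 + (1/2)*2*T)*T = (-5 + T)*T = T*(-5 + T))
w(K) = 43 + K (w(K) = K + 43 = 43 + K)
2411934/w(sqrt(-731 - 540)/2136) = 2411934/(43 + sqrt(-731 - 540)/2136) = 2411934/(43 + sqrt(-1271)*(1/2136)) = 2411934/(43 + (I*sqrt(1271))*(1/2136)) = 2411934/(43 + I*sqrt(1271)/2136)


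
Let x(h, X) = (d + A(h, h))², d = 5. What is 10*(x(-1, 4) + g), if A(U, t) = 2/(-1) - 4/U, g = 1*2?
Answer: 510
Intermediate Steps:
g = 2
A(U, t) = -2 - 4/U (A(U, t) = 2*(-1) - 4/U = -2 - 4/U)
x(h, X) = (3 - 4/h)² (x(h, X) = (5 + (-2 - 4/h))² = (3 - 4/h)²)
10*(x(-1, 4) + g) = 10*((-4 + 3*(-1))²/(-1)² + 2) = 10*(1*(-4 - 3)² + 2) = 10*(1*(-7)² + 2) = 10*(1*49 + 2) = 10*(49 + 2) = 10*51 = 510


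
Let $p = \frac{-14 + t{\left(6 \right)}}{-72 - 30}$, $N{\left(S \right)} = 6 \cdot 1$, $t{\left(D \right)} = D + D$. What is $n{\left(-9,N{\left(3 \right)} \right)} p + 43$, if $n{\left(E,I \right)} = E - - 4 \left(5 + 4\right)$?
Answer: $\frac{740}{17} \approx 43.529$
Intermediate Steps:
$t{\left(D \right)} = 2 D$
$N{\left(S \right)} = 6$
$n{\left(E,I \right)} = 36 + E$ ($n{\left(E,I \right)} = E - \left(-4\right) 9 = E - -36 = E + 36 = 36 + E$)
$p = \frac{1}{51}$ ($p = \frac{-14 + 2 \cdot 6}{-72 - 30} = \frac{-14 + 12}{-102} = \left(-2\right) \left(- \frac{1}{102}\right) = \frac{1}{51} \approx 0.019608$)
$n{\left(-9,N{\left(3 \right)} \right)} p + 43 = \left(36 - 9\right) \frac{1}{51} + 43 = 27 \cdot \frac{1}{51} + 43 = \frac{9}{17} + 43 = \frac{740}{17}$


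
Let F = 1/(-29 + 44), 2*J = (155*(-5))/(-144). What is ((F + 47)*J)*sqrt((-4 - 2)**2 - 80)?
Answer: 54715*I*sqrt(11)/216 ≈ 840.13*I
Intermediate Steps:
J = 775/288 (J = ((155*(-5))/(-144))/2 = (-775*(-1/144))/2 = (1/2)*(775/144) = 775/288 ≈ 2.6910)
F = 1/15 ≈ 0.066667
((F + 47)*J)*sqrt((-4 - 2)**2 - 80) = ((1/15 + 47)*(775/288))*sqrt((-4 - 2)**2 - 80) = ((706/15)*(775/288))*sqrt((-6)**2 - 80) = 54715*sqrt(36 - 80)/432 = 54715*sqrt(-44)/432 = 54715*(2*I*sqrt(11))/432 = 54715*I*sqrt(11)/216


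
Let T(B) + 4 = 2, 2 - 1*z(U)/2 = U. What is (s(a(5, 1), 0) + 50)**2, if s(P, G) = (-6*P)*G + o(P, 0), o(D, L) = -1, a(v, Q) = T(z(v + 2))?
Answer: 2401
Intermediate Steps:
z(U) = 4 - 2*U
T(B) = -2 (T(B) = -4 + 2 = -2)
a(v, Q) = -2
s(P, G) = -1 - 6*G*P (s(P, G) = (-6*P)*G - 1 = -6*G*P - 1 = -1 - 6*G*P)
(s(a(5, 1), 0) + 50)**2 = ((-1 - 6*0*(-2)) + 50)**2 = ((-1 + 0) + 50)**2 = (-1 + 50)**2 = 49**2 = 2401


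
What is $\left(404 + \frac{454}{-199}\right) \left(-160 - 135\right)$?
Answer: $- \frac{23582890}{199} \approx -1.1851 \cdot 10^{5}$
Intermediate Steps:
$\left(404 + \frac{454}{-199}\right) \left(-160 - 135\right) = \left(404 + 454 \left(- \frac{1}{199}\right)\right) \left(-295\right) = \left(404 - \frac{454}{199}\right) \left(-295\right) = \frac{79942}{199} \left(-295\right) = - \frac{23582890}{199}$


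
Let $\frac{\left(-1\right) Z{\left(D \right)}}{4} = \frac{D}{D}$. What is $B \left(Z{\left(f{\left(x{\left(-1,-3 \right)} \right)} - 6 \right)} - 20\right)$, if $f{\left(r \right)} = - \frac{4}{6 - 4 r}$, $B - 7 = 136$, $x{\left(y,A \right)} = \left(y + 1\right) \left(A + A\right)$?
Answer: $-3432$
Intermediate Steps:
$x{\left(y,A \right)} = 2 A \left(1 + y\right)$ ($x{\left(y,A \right)} = \left(1 + y\right) 2 A = 2 A \left(1 + y\right)$)
$B = 143$ ($B = 7 + 136 = 143$)
$Z{\left(D \right)} = -4$ ($Z{\left(D \right)} = - 4 \frac{D}{D} = \left(-4\right) 1 = -4$)
$B \left(Z{\left(f{\left(x{\left(-1,-3 \right)} \right)} - 6 \right)} - 20\right) = 143 \left(-4 - 20\right) = 143 \left(-24\right) = -3432$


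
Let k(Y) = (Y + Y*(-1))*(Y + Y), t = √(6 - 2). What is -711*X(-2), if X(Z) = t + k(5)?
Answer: -1422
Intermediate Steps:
t = 2 (t = √4 = 2)
k(Y) = 0 (k(Y) = (Y - Y)*(2*Y) = 0*(2*Y) = 0)
X(Z) = 2 (X(Z) = 2 + 0 = 2)
-711*X(-2) = -711*2 = -1422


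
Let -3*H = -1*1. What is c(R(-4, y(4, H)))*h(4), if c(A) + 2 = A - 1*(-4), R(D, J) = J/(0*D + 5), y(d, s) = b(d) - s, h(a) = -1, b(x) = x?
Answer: -41/15 ≈ -2.7333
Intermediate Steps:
H = 1/3 (H = -(-1)/3 = -1/3*(-1) = 1/3 ≈ 0.33333)
y(d, s) = d - s
R(D, J) = J/5 (R(D, J) = J/(0 + 5) = J/5)
c(A) = 2 + A (c(A) = -2 + (A - 1*(-4)) = -2 + (A + 4) = -2 + (4 + A) = 2 + A)
c(R(-4, y(4, H)))*h(4) = (2 + (4 - 1*1/3)/5)*(-1) = (2 + (4 - 1/3)/5)*(-1) = (2 + (1/5)*(11/3))*(-1) = (2 + 11/15)*(-1) = (41/15)*(-1) = -41/15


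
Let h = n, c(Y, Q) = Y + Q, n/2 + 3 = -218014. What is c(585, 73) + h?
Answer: -435376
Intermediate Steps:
n = -436034 (n = -6 + 2*(-218014) = -6 - 436028 = -436034)
c(Y, Q) = Q + Y
h = -436034
c(585, 73) + h = (73 + 585) - 436034 = 658 - 436034 = -435376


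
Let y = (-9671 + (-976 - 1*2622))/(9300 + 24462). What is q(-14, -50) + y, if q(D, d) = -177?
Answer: -1996381/11254 ≈ -177.39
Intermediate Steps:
y = -4423/11254 (y = (-9671 + (-976 - 2622))/33762 = (-9671 - 3598)*(1/33762) = -13269*1/33762 = -4423/11254 ≈ -0.39302)
q(-14, -50) + y = -177 - 4423/11254 = -1996381/11254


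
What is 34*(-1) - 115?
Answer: -149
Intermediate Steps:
34*(-1) - 115 = -34 - 115 = -149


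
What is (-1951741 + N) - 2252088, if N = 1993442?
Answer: -2210387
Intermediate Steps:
(-1951741 + N) - 2252088 = (-1951741 + 1993442) - 2252088 = 41701 - 2252088 = -2210387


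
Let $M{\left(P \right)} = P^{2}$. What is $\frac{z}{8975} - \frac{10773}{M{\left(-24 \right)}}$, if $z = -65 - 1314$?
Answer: $- \frac{10831331}{574400} \approx -18.857$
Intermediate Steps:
$z = -1379$ ($z = -65 - 1314 = -1379$)
$\frac{z}{8975} - \frac{10773}{M{\left(-24 \right)}} = - \frac{1379}{8975} - \frac{10773}{\left(-24\right)^{2}} = \left(-1379\right) \frac{1}{8975} - \frac{10773}{576} = - \frac{1379}{8975} - \frac{1197}{64} = - \frac{10831331}{574400}$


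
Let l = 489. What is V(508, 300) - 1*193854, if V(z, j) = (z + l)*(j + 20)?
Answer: 125186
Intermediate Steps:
V(z, j) = (20 + j)*(489 + z) (V(z, j) = (z + 489)*(j + 20) = (489 + z)*(20 + j) = (20 + j)*(489 + z))
V(508, 300) - 1*193854 = (9780 + 20*508 + 489*300 + 300*508) - 1*193854 = (9780 + 10160 + 146700 + 152400) - 193854 = 319040 - 193854 = 125186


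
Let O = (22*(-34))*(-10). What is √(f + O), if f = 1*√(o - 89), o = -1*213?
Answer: √(7480 + I*√302) ≈ 86.487 + 0.1*I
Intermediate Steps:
o = -213
O = 7480 (O = -748*(-10) = 7480)
f = I*√302 (f = 1*√(-213 - 89) = 1*√(-302) = 1*(I*√302) = I*√302 ≈ 17.378*I)
√(f + O) = √(I*√302 + 7480) = √(7480 + I*√302)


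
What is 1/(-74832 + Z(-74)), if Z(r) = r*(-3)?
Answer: -1/74610 ≈ -1.3403e-5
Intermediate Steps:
Z(r) = -3*r
1/(-74832 + Z(-74)) = 1/(-74832 - 3*(-74)) = 1/(-74832 + 222) = 1/(-74610) = -1/74610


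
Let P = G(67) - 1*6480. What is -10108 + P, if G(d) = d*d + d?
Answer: -12032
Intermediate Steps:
G(d) = d + d² (G(d) = d² + d = d + d²)
P = -1924 (P = 67*(1 + 67) - 1*6480 = 67*68 - 6480 = 4556 - 6480 = -1924)
-10108 + P = -10108 - 1924 = -12032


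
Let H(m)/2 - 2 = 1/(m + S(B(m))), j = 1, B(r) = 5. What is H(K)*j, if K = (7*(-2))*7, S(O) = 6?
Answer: 183/46 ≈ 3.9783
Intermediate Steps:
K = -98 (K = -14*7 = -98)
H(m) = 4 + 2/(6 + m) (H(m) = 4 + 2/(m + 6) = 4 + 2/(6 + m))
H(K)*j = (2*(13 + 2*(-98))/(6 - 98))*1 = (2*(13 - 196)/(-92))*1 = (2*(-1/92)*(-183))*1 = (183/46)*1 = 183/46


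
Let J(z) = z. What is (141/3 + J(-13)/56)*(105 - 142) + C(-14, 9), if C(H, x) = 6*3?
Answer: -95895/56 ≈ -1712.4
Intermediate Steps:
C(H, x) = 18
(141/3 + J(-13)/56)*(105 - 142) + C(-14, 9) = (141/3 - 13/56)*(105 - 142) + 18 = (141*(⅓) - 13*1/56)*(-37) + 18 = (47 - 13/56)*(-37) + 18 = (2619/56)*(-37) + 18 = -96903/56 + 18 = -95895/56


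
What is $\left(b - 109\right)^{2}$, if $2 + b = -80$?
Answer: $36481$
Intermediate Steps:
$b = -82$ ($b = -2 - 80 = -82$)
$\left(b - 109\right)^{2} = \left(-82 - 109\right)^{2} = \left(-191\right)^{2} = 36481$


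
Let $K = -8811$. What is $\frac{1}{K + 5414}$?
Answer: $- \frac{1}{3397} \approx -0.00029438$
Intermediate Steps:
$\frac{1}{K + 5414} = \frac{1}{-8811 + 5414} = \frac{1}{-3397} = - \frac{1}{3397}$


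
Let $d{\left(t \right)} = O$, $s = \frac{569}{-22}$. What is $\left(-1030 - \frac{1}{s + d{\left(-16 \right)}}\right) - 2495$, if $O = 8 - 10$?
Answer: $- \frac{2160803}{613} \approx -3525.0$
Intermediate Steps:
$O = -2$ ($O = 8 - 10 = -2$)
$s = - \frac{569}{22}$ ($s = 569 \left(- \frac{1}{22}\right) = - \frac{569}{22} \approx -25.864$)
$d{\left(t \right)} = -2$
$\left(-1030 - \frac{1}{s + d{\left(-16 \right)}}\right) - 2495 = \left(-1030 - \frac{1}{- \frac{569}{22} - 2}\right) - 2495 = \left(-1030 - \frac{1}{- \frac{613}{22}}\right) - 2495 = \left(-1030 - - \frac{22}{613}\right) - 2495 = \left(-1030 + \frac{22}{613}\right) - 2495 = - \frac{631368}{613} - 2495 = - \frac{2160803}{613}$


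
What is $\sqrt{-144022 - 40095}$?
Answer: $i \sqrt{184117} \approx 429.09 i$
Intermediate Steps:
$\sqrt{-144022 - 40095} = \sqrt{-184117} = i \sqrt{184117}$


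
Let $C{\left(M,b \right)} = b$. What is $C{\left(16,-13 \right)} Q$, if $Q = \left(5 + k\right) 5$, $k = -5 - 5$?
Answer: $325$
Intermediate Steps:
$k = -10$
$Q = -25$ ($Q = \left(5 - 10\right) 5 = \left(-5\right) 5 = -25$)
$C{\left(16,-13 \right)} Q = \left(-13\right) \left(-25\right) = 325$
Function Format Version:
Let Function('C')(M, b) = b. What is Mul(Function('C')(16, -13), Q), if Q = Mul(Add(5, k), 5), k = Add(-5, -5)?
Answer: 325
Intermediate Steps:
k = -10
Q = -25 (Q = Mul(Add(5, -10), 5) = Mul(-5, 5) = -25)
Mul(Function('C')(16, -13), Q) = Mul(-13, -25) = 325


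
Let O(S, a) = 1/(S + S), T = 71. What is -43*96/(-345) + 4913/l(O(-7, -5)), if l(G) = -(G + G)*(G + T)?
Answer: 56735878/114195 ≈ 496.83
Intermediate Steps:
O(S, a) = 1/(2*S)
l(G) = -2*G*(71 + G) (l(G) = -(G + G)*(G + 71) = -2*G*(71 + G))
-43*96/(-345) + 4913/l(O(-7, -5)) = -43*96/(-345) + 4913/((-2*(½)/(-7)*(71 + (½)/(-7)))) = -4128*(-1/345) + 4913/((-2*(½)*(-⅐)*(71 + (½)*(-⅐)))) = 1376/115 + 4913/((-2*(-1/14)*(71 - 1/14))) = 1376/115 + 4913/((-2*(-1/14)*993/14)) = 1376/115 + 4913/(993/98) = 1376/115 + 4913*(98/993) = 1376/115 + 481474/993 = 56735878/114195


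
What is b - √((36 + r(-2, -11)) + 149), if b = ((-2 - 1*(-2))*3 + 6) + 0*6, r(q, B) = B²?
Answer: 6 - 3*√34 ≈ -11.493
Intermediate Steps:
b = 6 (b = ((-2 + 2)*3 + 6) + 0 = (0*3 + 6) + 0 = (0 + 6) + 0 = 6 + 0 = 6)
b - √((36 + r(-2, -11)) + 149) = 6 - √((36 + (-11)²) + 149) = 6 - √((36 + 121) + 149) = 6 - √(157 + 149) = 6 - √306 = 6 - 3*√34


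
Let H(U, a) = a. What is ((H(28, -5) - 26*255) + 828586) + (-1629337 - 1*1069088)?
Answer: -1876474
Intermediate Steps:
((H(28, -5) - 26*255) + 828586) + (-1629337 - 1*1069088) = ((-5 - 26*255) + 828586) + (-1629337 - 1*1069088) = ((-5 - 6630) + 828586) + (-1629337 - 1069088) = (-6635 + 828586) - 2698425 = 821951 - 2698425 = -1876474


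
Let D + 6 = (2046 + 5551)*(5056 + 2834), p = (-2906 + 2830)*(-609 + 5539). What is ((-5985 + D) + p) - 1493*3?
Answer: 59555180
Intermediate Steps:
p = -374680 (p = -76*4930 = -374680)
D = 59940324 (D = -6 + (2046 + 5551)*(5056 + 2834) = -6 + 7597*7890 = -6 + 59940330 = 59940324)
((-5985 + D) + p) - 1493*3 = ((-5985 + 59940324) - 374680) - 1493*3 = (59934339 - 374680) - 1*4479 = 59559659 - 4479 = 59555180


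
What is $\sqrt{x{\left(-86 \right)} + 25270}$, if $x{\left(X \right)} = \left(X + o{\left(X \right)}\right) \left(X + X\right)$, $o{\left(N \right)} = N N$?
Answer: $5 i \sqrt{49282} \approx 1110.0 i$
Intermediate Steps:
$o{\left(N \right)} = N^{2}$
$x{\left(X \right)} = 2 X \left(X + X^{2}\right)$ ($x{\left(X \right)} = \left(X + X^{2}\right) \left(X + X\right) = \left(X + X^{2}\right) 2 X = 2 X \left(X + X^{2}\right)$)
$\sqrt{x{\left(-86 \right)} + 25270} = \sqrt{2 \left(-86\right)^{2} \left(1 - 86\right) + 25270} = \sqrt{2 \cdot 7396 \left(-85\right) + 25270} = \sqrt{-1257320 + 25270} = \sqrt{-1232050} = 5 i \sqrt{49282}$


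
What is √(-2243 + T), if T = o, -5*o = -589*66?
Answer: √138295/5 ≈ 74.376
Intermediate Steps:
o = 38874/5 (o = -(-589)*66/5 = -⅕*(-38874) = 38874/5 ≈ 7774.8)
T = 38874/5 ≈ 7774.8
√(-2243 + T) = √(-2243 + 38874/5) = √(27659/5) = √138295/5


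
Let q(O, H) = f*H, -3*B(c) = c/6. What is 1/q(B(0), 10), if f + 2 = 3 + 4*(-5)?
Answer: -1/190 ≈ -0.0052632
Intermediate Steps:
B(c) = -c/18 (B(c) = -c/(3*6) = -c/18)
f = -19 (f = -2 + (3 + 4*(-5)) = -2 + (3 - 20) = -2 - 17 = -19)
q(O, H) = -19*H
1/q(B(0), 10) = 1/(-19*10) = 1/(-190) = -1/190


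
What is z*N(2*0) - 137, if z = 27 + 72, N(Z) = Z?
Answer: -137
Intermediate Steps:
z = 99
z*N(2*0) - 137 = 99*(2*0) - 137 = 99*0 - 137 = 0 - 137 = -137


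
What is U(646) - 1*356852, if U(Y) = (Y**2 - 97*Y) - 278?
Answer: -2476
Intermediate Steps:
U(Y) = -278 + Y**2 - 97*Y
U(646) - 1*356852 = (-278 + 646**2 - 97*646) - 1*356852 = (-278 + 417316 - 62662) - 356852 = 354376 - 356852 = -2476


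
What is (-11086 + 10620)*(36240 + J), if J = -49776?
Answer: 6307776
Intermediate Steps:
(-11086 + 10620)*(36240 + J) = (-11086 + 10620)*(36240 - 49776) = -466*(-13536) = 6307776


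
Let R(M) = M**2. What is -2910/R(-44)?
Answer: -1455/968 ≈ -1.5031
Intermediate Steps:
-2910/R(-44) = -2910/((-44)**2) = -2910/1936 = -2910*1/1936 = -1455/968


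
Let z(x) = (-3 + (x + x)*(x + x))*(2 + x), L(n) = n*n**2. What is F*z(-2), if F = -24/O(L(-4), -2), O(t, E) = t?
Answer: 0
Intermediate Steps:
L(n) = n**3
F = 3/8 (F = -24/((-4)**3) = -24/(-64) = -24*(-1/64) = 3/8 ≈ 0.37500)
z(x) = (-3 + 4*x**2)*(2 + x) (z(x) = (-3 + (2*x)*(2*x))*(2 + x) = (-3 + 4*x**2)*(2 + x))
F*z(-2) = 3*(-6 - 3*(-2) + 4*(-2)**3 + 8*(-2)**2)/8 = 3*(-6 + 6 + 4*(-8) + 8*4)/8 = 3*(-6 + 6 - 32 + 32)/8 = (3/8)*0 = 0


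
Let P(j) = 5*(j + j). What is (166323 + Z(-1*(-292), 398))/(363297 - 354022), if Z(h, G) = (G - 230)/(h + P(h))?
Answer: 133557411/7447825 ≈ 17.932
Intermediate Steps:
P(j) = 10*j (P(j) = 5*(2*j) = 10*j)
Z(h, G) = (-230 + G)/(11*h) (Z(h, G) = (G - 230)/(h + 10*h) = (-230 + G)/((11*h)) = (-230 + G)*(1/(11*h)) = (-230 + G)/(11*h))
(166323 + Z(-1*(-292), 398))/(363297 - 354022) = (166323 + (-230 + 398)/(11*((-1*(-292)))))/(363297 - 354022) = (166323 + (1/11)*168/292)/9275 = (166323 + (1/11)*(1/292)*168)*(1/9275) = (166323 + 42/803)*(1/9275) = (133557411/803)*(1/9275) = 133557411/7447825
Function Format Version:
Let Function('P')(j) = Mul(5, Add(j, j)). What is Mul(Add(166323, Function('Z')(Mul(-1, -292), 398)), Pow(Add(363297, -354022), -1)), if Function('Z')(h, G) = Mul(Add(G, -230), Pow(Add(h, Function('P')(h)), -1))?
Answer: Rational(133557411, 7447825) ≈ 17.932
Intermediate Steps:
Function('P')(j) = Mul(10, j) (Function('P')(j) = Mul(5, Mul(2, j)) = Mul(10, j))
Function('Z')(h, G) = Mul(Rational(1, 11), Pow(h, -1), Add(-230, G)) (Function('Z')(h, G) = Mul(Add(G, -230), Pow(Add(h, Mul(10, h)), -1)) = Mul(Add(-230, G), Pow(Mul(11, h), -1)) = Mul(Add(-230, G), Mul(Rational(1, 11), Pow(h, -1))) = Mul(Rational(1, 11), Pow(h, -1), Add(-230, G)))
Mul(Add(166323, Function('Z')(Mul(-1, -292), 398)), Pow(Add(363297, -354022), -1)) = Mul(Add(166323, Mul(Rational(1, 11), Pow(Mul(-1, -292), -1), Add(-230, 398))), Pow(Add(363297, -354022), -1)) = Mul(Add(166323, Mul(Rational(1, 11), Pow(292, -1), 168)), Pow(9275, -1)) = Mul(Add(166323, Mul(Rational(1, 11), Rational(1, 292), 168)), Rational(1, 9275)) = Mul(Add(166323, Rational(42, 803)), Rational(1, 9275)) = Mul(Rational(133557411, 803), Rational(1, 9275)) = Rational(133557411, 7447825)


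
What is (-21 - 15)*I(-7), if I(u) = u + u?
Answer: 504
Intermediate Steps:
I(u) = 2*u
(-21 - 15)*I(-7) = (-21 - 15)*(2*(-7)) = -36*(-14) = 504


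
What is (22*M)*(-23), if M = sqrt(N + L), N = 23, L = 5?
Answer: -1012*sqrt(7) ≈ -2677.5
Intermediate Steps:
M = 2*sqrt(7) (M = sqrt(23 + 5) = sqrt(28) = 2*sqrt(7) ≈ 5.2915)
(22*M)*(-23) = (22*(2*sqrt(7)))*(-23) = (44*sqrt(7))*(-23) = -1012*sqrt(7)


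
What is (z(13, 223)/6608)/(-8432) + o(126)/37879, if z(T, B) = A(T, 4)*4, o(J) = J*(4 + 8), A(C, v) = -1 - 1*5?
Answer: 10530939621/263820871328 ≈ 0.039917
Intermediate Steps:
A(C, v) = -6 (A(C, v) = -1 - 5 = -6)
o(J) = 12*J (o(J) = J*12 = 12*J)
z(T, B) = -24 (z(T, B) = -6*4 = -24)
(z(13, 223)/6608)/(-8432) + o(126)/37879 = -24/6608/(-8432) + (12*126)/37879 = -24*1/6608*(-1/8432) + 1512*(1/37879) = -3/826*(-1/8432) + 1512/37879 = 3/6964832 + 1512/37879 = 10530939621/263820871328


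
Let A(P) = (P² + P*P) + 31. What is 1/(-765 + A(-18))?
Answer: -1/86 ≈ -0.011628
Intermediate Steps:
A(P) = 31 + 2*P² (A(P) = (P² + P²) + 31 = 2*P² + 31 = 31 + 2*P²)
1/(-765 + A(-18)) = 1/(-765 + (31 + 2*(-18)²)) = 1/(-765 + (31 + 2*324)) = 1/(-765 + (31 + 648)) = 1/(-765 + 679) = 1/(-86) = -1/86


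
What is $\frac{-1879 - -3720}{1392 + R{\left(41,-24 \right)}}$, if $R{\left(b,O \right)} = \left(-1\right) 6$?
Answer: $\frac{263}{198} \approx 1.3283$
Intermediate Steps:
$R{\left(b,O \right)} = -6$
$\frac{-1879 - -3720}{1392 + R{\left(41,-24 \right)}} = \frac{-1879 - -3720}{1392 - 6} = \frac{-1879 + 3720}{1386} = 1841 \cdot \frac{1}{1386} = \frac{263}{198}$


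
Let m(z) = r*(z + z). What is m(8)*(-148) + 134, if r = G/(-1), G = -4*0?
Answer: 134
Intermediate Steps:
G = 0
r = 0 (r = 0/(-1) = 0*(-1) = 0)
m(z) = 0 (m(z) = 0*(z + z) = 0*(2*z) = 0)
m(8)*(-148) + 134 = 0*(-148) + 134 = 0 + 134 = 134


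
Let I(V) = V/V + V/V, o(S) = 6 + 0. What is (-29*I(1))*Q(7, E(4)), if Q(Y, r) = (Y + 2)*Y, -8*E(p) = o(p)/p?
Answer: -3654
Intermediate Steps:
o(S) = 6
I(V) = 2 (I(V) = 1 + 1 = 2)
E(p) = -3/(4*p)
Q(Y, r) = Y*(2 + Y) (Q(Y, r) = (2 + Y)*Y = Y*(2 + Y))
(-29*I(1))*Q(7, E(4)) = (-29*2)*(7*(2 + 7)) = -406*9 = -58*63 = -3654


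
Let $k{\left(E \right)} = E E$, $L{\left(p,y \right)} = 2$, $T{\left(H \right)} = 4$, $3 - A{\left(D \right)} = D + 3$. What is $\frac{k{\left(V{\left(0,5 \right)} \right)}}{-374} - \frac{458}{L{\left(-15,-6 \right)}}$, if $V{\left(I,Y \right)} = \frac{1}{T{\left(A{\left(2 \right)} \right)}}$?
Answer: $- \frac{1370337}{5984} \approx -229.0$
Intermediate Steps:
$A{\left(D \right)} = - D$ ($A{\left(D \right)} = 3 - \left(D + 3\right) = 3 - \left(3 + D\right) = - D$)
$V{\left(I,Y \right)} = \frac{1}{4}$
$k{\left(E \right)} = E^{2}$
$\frac{k{\left(V{\left(0,5 \right)} \right)}}{-374} - \frac{458}{L{\left(-15,-6 \right)}} = \frac{1}{16 \left(-374\right)} - \frac{458}{2} = \frac{1}{16} \left(- \frac{1}{374}\right) - 229 = - \frac{1}{5984} - 229 = - \frac{1370337}{5984}$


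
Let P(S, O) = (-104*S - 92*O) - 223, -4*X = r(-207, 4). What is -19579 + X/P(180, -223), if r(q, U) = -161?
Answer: -123190907/6292 ≈ -19579.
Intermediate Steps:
X = 161/4 (X = -1/4*(-161) = 161/4 ≈ 40.250)
P(S, O) = -223 - 104*S - 92*O
-19579 + X/P(180, -223) = -19579 + 161/(4*(-223 - 104*180 - 92*(-223))) = -19579 + 161/(4*(-223 - 18720 + 20516)) = -19579 + (161/4)/1573 = -19579 + (161/4)*(1/1573) = -19579 + 161/6292 = -123190907/6292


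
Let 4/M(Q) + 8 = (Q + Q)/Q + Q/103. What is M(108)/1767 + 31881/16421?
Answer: 14361717659/7399056285 ≈ 1.9410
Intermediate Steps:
M(Q) = 4/(-6 + Q/103) (M(Q) = 4/(-8 + ((Q + Q)/Q + Q/103)) = 4/(-8 + ((2*Q)/Q + Q*(1/103))) = 4/(-8 + (2 + Q/103)) = 4/(-6 + Q/103))
M(108)/1767 + 31881/16421 = (412/(-618 + 108))/1767 + 31881/16421 = (412/(-510))*(1/1767) + 31881*(1/16421) = (412*(-1/510))*(1/1767) + 31881/16421 = -206/255*1/1767 + 31881/16421 = -206/450585 + 31881/16421 = 14361717659/7399056285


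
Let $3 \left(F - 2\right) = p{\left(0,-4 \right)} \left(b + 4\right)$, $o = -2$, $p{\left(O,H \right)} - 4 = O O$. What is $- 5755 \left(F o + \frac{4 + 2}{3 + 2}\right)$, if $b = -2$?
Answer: $\frac{140422}{3} \approx 46807.0$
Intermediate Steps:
$p{\left(O,H \right)} = 4 + O^{2}$ ($p{\left(O,H \right)} = 4 + O O = 4 + O^{2}$)
$F = \frac{14}{3}$ ($F = 2 + \frac{\left(4 + 0^{2}\right) \left(-2 + 4\right)}{3} = 2 + \frac{\left(4 + 0\right) 2}{3} = 2 + \frac{4 \cdot 2}{3} = 2 + \frac{1}{3} \cdot 8 = 2 + \frac{8}{3} = \frac{14}{3} \approx 4.6667$)
$- 5755 \left(F o + \frac{4 + 2}{3 + 2}\right) = - 5755 \left(\frac{14}{3} \left(-2\right) + \frac{4 + 2}{3 + 2}\right) = - 5755 \left(- \frac{28}{3} + \frac{6}{5}\right) = \left(-5755\right) \left(- \frac{122}{15}\right) = \frac{140422}{3}$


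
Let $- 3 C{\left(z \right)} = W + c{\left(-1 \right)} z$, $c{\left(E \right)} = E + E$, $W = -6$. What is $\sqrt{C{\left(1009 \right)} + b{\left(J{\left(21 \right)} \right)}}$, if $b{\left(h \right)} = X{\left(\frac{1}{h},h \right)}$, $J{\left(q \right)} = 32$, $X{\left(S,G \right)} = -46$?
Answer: $\frac{\sqrt{5658}}{3} \approx 25.073$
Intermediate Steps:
$c{\left(E \right)} = 2 E$
$C{\left(z \right)} = 2 + \frac{2 z}{3}$ ($C{\left(z \right)} = - \frac{-6 + 2 \left(-1\right) z}{3} = - \frac{-6 - 2 z}{3} = 2 + \frac{2 z}{3}$)
$b{\left(h \right)} = -46$
$\sqrt{C{\left(1009 \right)} + b{\left(J{\left(21 \right)} \right)}} = \sqrt{\left(2 + \frac{2}{3} \cdot 1009\right) - 46} = \sqrt{\left(2 + \frac{2018}{3}\right) - 46} = \sqrt{\frac{2024}{3} - 46} = \sqrt{\frac{1886}{3}} = \frac{\sqrt{5658}}{3}$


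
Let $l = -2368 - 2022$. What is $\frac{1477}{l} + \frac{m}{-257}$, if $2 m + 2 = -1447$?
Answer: $\frac{1400483}{564115} \approx 2.4826$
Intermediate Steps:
$m = - \frac{1449}{2}$ ($m = -1 + \frac{1}{2} \left(-1447\right) = -1 - \frac{1447}{2} = - \frac{1449}{2} \approx -724.5$)
$l = -4390$
$\frac{1477}{l} + \frac{m}{-257} = \frac{1477}{-4390} - \frac{1449}{2 \left(-257\right)} = 1477 \left(- \frac{1}{4390}\right) - - \frac{1449}{514} = - \frac{1477}{4390} + \frac{1449}{514} = \frac{1400483}{564115}$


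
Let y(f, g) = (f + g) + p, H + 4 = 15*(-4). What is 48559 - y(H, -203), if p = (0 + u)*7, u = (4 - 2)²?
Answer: 48798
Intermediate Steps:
u = 4 (u = 2² = 4)
H = -64 (H = -4 + 15*(-4) = -4 - 60 = -64)
p = 28 (p = (0 + 4)*7 = 4*7 = 28)
y(f, g) = 28 + f + g (y(f, g) = (f + g) + 28 = 28 + f + g)
48559 - y(H, -203) = 48559 - (28 - 64 - 203) = 48559 - 1*(-239) = 48559 + 239 = 48798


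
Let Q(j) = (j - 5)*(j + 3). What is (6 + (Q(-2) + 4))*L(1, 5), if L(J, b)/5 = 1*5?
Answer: 75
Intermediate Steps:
L(J, b) = 25 (L(J, b) = 5*(1*5) = 5*5 = 25)
Q(j) = (-5 + j)*(3 + j)
(6 + (Q(-2) + 4))*L(1, 5) = (6 + ((-15 + (-2)² - 2*(-2)) + 4))*25 = (6 + ((-15 + 4 + 4) + 4))*25 = (6 + (-7 + 4))*25 = (6 - 3)*25 = 3*25 = 75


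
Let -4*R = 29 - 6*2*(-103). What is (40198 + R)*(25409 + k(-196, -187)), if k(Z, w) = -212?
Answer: 4019601819/4 ≈ 1.0049e+9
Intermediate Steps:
R = -1265/4 (R = -(29 - 6*2*(-103))/4 = -(29 - 12*(-103))/4 = -(29 + 1236)/4 = -1/4*1265 = -1265/4 ≈ -316.25)
(40198 + R)*(25409 + k(-196, -187)) = (40198 - 1265/4)*(25409 - 212) = (159527/4)*25197 = 4019601819/4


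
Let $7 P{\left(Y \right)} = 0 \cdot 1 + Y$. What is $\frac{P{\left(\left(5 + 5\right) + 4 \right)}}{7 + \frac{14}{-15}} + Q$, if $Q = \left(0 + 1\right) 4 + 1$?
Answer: $\frac{485}{91} \approx 5.3297$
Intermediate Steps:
$Q = 5$ ($Q = 1 \cdot 4 + 1 = 4 + 1 = 5$)
$P{\left(Y \right)} = \frac{Y}{7}$ ($P{\left(Y \right)} = \frac{0 \cdot 1 + Y}{7} = \frac{0 + Y}{7} = \frac{Y}{7}$)
$\frac{P{\left(\left(5 + 5\right) + 4 \right)}}{7 + \frac{14}{-15}} + Q = \frac{\frac{1}{7} \left(\left(5 + 5\right) + 4\right)}{7 + \frac{14}{-15}} + 5 = \frac{\frac{1}{7} \left(10 + 4\right)}{7 + 14 \left(- \frac{1}{15}\right)} + 5 = \frac{\frac{1}{7} \cdot 14}{7 - \frac{14}{15}} + 5 = \frac{2}{\frac{91}{15}} + 5 = 2 \cdot \frac{15}{91} + 5 = \frac{30}{91} + 5 = \frac{485}{91}$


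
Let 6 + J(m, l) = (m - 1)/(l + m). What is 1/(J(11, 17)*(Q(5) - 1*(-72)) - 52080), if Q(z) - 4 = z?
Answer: -14/735519 ≈ -1.9034e-5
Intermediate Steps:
J(m, l) = -6 + (-1 + m)/(l + m) (J(m, l) = -6 + (m - 1)/(l + m) = -6 + (-1 + m)/(l + m))
Q(z) = 4 + z
1/(J(11, 17)*(Q(5) - 1*(-72)) - 52080) = 1/(((-1 - 6*17 - 5*11)/(17 + 11))*((4 + 5) - 1*(-72)) - 52080) = 1/(((-1 - 102 - 55)/28)*(9 + 72) - 52080) = 1/(((1/28)*(-158))*81 - 52080) = 1/(-79/14*81 - 52080) = 1/(-6399/14 - 52080) = 1/(-735519/14) = -14/735519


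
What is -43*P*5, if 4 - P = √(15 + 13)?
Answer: -860 + 430*√7 ≈ 277.67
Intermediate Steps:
P = 4 - 2*√7 (P = 4 - √(15 + 13) = 4 - √28 = 4 - 2*√7 ≈ -1.2915)
-43*P*5 = -43*(4 - 2*√7)*5 = (-172 + 86*√7)*5 = -860 + 430*√7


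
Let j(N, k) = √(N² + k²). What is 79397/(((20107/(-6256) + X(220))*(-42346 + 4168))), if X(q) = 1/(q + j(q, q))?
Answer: 2161022169235160/3344497504280343 + 21363395252320*√2/23411482529962401 ≈ 0.64743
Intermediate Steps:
X(q) = 1/(q + √2*√(q²)) (X(q) = 1/(q + √(q² + q²)) = 1/(q + √(2*q²)) = 1/(q + √2*√(q²)))
79397/(((20107/(-6256) + X(220))*(-42346 + 4168))) = 79397/(((20107/(-6256) + 1/(220 + √2*√(220²)))*(-42346 + 4168))) = 79397/(((20107*(-1/6256) + 1/(220 + √2*√48400))*(-38178))) = 79397/(((-20107/6256 + 1/(220 + √2*220))*(-38178))) = 79397/(((-20107/6256 + 1/(220 + 220*√2))*(-38178))) = 79397/(383822523/3128 - 38178/(220 + 220*√2))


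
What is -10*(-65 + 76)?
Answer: -110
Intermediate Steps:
-10*(-65 + 76) = -10*11 = -110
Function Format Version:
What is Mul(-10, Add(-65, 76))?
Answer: -110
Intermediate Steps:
Mul(-10, Add(-65, 76)) = Mul(-10, 11) = -110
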